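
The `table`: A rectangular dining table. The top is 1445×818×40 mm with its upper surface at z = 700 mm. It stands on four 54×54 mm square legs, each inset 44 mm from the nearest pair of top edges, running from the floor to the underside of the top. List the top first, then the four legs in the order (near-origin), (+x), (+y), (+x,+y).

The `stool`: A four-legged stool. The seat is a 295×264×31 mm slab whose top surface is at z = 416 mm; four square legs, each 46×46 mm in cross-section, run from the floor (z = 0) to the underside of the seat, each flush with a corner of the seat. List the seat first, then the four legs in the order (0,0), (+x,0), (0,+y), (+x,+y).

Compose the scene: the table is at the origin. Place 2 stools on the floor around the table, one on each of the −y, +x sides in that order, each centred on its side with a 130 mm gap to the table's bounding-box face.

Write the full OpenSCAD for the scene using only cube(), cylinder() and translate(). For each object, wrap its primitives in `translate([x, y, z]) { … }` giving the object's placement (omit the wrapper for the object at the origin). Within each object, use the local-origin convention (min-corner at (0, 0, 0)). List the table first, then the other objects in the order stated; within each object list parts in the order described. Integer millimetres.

translate([0, 0, 660]) cube([1445, 818, 40]);
translate([44, 44, 0]) cube([54, 54, 660]);
translate([1347, 44, 0]) cube([54, 54, 660]);
translate([44, 720, 0]) cube([54, 54, 660]);
translate([1347, 720, 0]) cube([54, 54, 660]);
translate([575, -394, 0]) {
  translate([0, 0, 385]) cube([295, 264, 31]);
  cube([46, 46, 385]);
  translate([249, 0, 0]) cube([46, 46, 385]);
  translate([0, 218, 0]) cube([46, 46, 385]);
  translate([249, 218, 0]) cube([46, 46, 385]);
}
translate([1575, 277, 0]) {
  translate([0, 0, 385]) cube([295, 264, 31]);
  cube([46, 46, 385]);
  translate([249, 0, 0]) cube([46, 46, 385]);
  translate([0, 218, 0]) cube([46, 46, 385]);
  translate([249, 218, 0]) cube([46, 46, 385]);
}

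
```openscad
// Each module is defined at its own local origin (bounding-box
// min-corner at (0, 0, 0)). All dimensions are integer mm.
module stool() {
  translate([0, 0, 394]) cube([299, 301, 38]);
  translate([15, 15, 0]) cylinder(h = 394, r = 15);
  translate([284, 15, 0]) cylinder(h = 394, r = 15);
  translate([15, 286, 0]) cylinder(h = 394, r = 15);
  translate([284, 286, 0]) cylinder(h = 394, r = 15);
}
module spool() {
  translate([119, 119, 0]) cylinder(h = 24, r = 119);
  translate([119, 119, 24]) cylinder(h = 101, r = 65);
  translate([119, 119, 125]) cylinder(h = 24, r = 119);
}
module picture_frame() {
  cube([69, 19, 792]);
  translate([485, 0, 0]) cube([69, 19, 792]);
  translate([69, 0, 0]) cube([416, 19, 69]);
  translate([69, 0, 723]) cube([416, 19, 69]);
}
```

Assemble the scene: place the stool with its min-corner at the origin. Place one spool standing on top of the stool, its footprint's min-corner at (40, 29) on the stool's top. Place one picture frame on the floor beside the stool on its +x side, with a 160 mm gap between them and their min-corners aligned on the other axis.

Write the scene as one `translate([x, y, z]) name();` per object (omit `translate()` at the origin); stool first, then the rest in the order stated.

stool();
translate([40, 29, 432]) spool();
translate([459, 0, 0]) picture_frame();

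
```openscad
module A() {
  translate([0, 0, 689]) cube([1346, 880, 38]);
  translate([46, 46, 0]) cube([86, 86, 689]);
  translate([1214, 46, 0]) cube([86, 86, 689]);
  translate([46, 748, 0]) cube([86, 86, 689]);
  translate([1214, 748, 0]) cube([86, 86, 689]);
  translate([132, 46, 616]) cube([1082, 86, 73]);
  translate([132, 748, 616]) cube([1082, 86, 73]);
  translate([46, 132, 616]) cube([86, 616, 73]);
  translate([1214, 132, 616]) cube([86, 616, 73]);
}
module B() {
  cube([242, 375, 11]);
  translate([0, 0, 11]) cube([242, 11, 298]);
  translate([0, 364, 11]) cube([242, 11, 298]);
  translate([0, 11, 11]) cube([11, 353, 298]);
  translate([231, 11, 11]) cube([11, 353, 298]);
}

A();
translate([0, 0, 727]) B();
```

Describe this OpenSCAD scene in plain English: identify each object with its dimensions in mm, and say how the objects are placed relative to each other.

A is a table with a 1346×880 mm rectangular top, 38 mm thick, top surface at z = 727 mm, supported by four 86×86 mm square legs, each inset 46 mm from the nearest pair of top edges, running from the floor. Four apron rails, 86 mm thick and 73 mm tall, run between adjacent legs with their top edges flush with the underside of the top and their outer faces flush with the legs' outer faces.

B is an open storage box with external size 242×375×309 mm and wall thickness 11 mm (the base is also 11 mm thick). The base covers the whole footprint; the four walls stand on the base, with the y-facing walls full-width and the x-facing walls fitting between their inner faces.

The open box is on top of the table.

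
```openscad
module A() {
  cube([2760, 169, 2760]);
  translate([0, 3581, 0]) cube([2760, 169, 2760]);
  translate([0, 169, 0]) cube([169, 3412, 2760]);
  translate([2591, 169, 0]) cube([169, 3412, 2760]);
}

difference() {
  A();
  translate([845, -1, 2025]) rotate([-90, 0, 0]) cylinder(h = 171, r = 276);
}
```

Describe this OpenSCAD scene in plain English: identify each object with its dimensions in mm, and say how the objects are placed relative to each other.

A is a box-shaped house frame (walls only): outside footprint 2760×3750 mm, wall height 2760 mm, wall thickness 169 mm. The two y-facing walls run the full x-width; the two x-facing walls fit between the inner faces of the y-facing walls.

The house frame has a circular hole of radius 276 mm through its front wall, centred at (x = 845, z = 2025).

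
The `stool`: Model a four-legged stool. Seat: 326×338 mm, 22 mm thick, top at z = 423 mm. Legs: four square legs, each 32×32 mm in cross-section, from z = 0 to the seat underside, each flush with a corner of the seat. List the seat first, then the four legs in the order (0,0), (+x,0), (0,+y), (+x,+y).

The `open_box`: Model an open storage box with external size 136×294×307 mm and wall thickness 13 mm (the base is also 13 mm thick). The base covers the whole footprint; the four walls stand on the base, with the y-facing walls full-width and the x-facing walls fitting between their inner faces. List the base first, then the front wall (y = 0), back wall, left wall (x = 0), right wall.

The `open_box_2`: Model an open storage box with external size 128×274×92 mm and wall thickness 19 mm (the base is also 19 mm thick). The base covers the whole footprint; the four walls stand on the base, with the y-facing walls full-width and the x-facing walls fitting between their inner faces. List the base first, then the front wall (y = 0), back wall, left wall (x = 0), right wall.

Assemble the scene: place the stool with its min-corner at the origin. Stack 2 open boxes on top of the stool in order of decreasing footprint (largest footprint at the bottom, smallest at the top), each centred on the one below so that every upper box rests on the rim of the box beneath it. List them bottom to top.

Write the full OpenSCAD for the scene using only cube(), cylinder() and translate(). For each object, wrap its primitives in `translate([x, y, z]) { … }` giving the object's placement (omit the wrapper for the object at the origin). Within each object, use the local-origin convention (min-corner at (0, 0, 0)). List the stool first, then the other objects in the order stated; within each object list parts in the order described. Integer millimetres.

translate([0, 0, 401]) cube([326, 338, 22]);
cube([32, 32, 401]);
translate([294, 0, 0]) cube([32, 32, 401]);
translate([0, 306, 0]) cube([32, 32, 401]);
translate([294, 306, 0]) cube([32, 32, 401]);
translate([95, 22, 423]) {
  cube([136, 294, 13]);
  translate([0, 0, 13]) cube([136, 13, 294]);
  translate([0, 281, 13]) cube([136, 13, 294]);
  translate([0, 13, 13]) cube([13, 268, 294]);
  translate([123, 13, 13]) cube([13, 268, 294]);
}
translate([99, 32, 730]) {
  cube([128, 274, 19]);
  translate([0, 0, 19]) cube([128, 19, 73]);
  translate([0, 255, 19]) cube([128, 19, 73]);
  translate([0, 19, 19]) cube([19, 236, 73]);
  translate([109, 19, 19]) cube([19, 236, 73]);
}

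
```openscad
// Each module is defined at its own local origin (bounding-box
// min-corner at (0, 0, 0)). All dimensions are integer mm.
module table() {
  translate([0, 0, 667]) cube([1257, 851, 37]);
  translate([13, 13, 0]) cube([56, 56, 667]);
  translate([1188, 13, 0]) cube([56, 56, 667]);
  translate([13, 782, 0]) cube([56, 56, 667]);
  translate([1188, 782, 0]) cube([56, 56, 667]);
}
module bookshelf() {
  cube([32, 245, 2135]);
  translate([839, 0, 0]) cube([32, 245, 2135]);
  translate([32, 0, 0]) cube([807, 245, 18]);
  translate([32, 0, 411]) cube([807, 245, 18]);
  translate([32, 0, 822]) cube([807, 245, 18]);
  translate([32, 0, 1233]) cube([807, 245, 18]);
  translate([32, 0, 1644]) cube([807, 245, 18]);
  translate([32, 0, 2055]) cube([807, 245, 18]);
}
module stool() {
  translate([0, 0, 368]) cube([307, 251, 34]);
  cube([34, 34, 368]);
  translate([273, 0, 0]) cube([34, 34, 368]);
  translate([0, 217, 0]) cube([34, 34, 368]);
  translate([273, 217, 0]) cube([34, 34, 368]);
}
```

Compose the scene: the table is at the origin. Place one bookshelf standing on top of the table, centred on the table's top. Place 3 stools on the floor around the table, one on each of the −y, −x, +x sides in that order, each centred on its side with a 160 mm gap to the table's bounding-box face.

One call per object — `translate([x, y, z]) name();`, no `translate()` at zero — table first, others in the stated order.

table();
translate([193, 303, 704]) bookshelf();
translate([475, -411, 0]) stool();
translate([-467, 300, 0]) stool();
translate([1417, 300, 0]) stool();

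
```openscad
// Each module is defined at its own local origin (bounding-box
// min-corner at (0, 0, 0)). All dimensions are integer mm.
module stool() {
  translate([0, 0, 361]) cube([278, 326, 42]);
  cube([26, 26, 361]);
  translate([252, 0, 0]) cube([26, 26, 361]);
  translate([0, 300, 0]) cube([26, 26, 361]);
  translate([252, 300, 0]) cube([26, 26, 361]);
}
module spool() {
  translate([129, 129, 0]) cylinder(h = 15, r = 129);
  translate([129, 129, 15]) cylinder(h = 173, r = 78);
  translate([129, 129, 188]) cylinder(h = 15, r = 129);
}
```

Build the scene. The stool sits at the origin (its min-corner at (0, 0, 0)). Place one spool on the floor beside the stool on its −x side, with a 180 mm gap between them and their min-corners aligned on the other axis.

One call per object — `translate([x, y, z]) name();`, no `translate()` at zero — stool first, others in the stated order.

stool();
translate([-438, 0, 0]) spool();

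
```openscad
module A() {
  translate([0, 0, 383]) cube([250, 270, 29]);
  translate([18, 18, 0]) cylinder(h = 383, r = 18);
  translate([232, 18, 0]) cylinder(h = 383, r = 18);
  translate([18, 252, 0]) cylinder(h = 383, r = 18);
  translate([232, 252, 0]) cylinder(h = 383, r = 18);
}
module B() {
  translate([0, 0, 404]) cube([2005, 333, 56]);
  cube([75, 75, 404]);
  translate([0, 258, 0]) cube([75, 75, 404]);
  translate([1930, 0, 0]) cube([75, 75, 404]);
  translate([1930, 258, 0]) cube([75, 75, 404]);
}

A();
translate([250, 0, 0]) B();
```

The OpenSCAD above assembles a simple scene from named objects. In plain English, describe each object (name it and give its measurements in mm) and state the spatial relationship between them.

A is a four-legged stool. The seat is a 250×270×29 mm slab whose top surface is at z = 412 mm; four round legs, each 36 mm in diameter, run from the floor (z = 0) to the underside of the seat, each leg's axis is inset half a diameter from the nearest pair of seat edges (so the leg's bounding box is flush with the corner).

B is a bench: a 2005×333 mm seat slab, 56 mm thick, top at z = 460 mm, on four 75×75 mm square legs flush with the seat corners and standing on z = 0.

The bench is against the stool's +x side, with their −y faces flush.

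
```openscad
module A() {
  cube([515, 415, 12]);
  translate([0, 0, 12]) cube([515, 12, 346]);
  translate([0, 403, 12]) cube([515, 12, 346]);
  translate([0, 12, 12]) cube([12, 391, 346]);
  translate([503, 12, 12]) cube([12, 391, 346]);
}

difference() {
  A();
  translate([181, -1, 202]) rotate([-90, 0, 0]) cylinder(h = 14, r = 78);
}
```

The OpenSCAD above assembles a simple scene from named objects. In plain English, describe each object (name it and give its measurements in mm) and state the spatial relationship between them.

A is an open storage box with external size 515×415×358 mm and wall thickness 12 mm (the base is also 12 mm thick). The base covers the whole footprint; the four walls stand on the base, with the y-facing walls full-width and the x-facing walls fitting between their inner faces.

The open box has a circular hole of radius 78 mm through its front wall, centred at (x = 181, z = 202).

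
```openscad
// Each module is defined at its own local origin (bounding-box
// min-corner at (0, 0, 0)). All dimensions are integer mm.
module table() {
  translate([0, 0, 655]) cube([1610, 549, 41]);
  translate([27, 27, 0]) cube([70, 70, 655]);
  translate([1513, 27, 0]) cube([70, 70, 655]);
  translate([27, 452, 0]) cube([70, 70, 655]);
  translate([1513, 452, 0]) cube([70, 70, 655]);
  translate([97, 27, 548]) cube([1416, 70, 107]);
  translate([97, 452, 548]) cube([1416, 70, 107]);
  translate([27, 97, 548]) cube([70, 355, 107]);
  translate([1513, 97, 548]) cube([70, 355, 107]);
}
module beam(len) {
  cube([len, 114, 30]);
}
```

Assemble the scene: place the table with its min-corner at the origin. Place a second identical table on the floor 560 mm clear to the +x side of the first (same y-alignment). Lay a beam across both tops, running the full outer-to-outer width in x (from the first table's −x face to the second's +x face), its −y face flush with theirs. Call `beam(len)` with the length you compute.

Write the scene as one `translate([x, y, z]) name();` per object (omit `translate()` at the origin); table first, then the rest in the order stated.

table();
translate([2170, 0, 0]) table();
translate([0, 0, 696]) beam(3780);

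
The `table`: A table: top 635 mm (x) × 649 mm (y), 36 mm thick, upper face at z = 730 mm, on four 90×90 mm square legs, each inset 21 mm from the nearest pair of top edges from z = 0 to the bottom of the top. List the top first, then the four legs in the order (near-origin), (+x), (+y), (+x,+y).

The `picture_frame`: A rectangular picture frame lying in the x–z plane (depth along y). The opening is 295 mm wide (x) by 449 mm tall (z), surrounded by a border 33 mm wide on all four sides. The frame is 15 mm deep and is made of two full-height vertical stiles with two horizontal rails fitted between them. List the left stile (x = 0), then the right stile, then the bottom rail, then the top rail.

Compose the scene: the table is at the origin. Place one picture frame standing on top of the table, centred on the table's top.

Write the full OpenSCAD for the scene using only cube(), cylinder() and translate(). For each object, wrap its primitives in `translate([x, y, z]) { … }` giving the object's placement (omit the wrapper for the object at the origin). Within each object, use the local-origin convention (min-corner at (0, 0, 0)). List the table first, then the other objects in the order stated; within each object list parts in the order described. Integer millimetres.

translate([0, 0, 694]) cube([635, 649, 36]);
translate([21, 21, 0]) cube([90, 90, 694]);
translate([524, 21, 0]) cube([90, 90, 694]);
translate([21, 538, 0]) cube([90, 90, 694]);
translate([524, 538, 0]) cube([90, 90, 694]);
translate([137, 317, 730]) {
  cube([33, 15, 515]);
  translate([328, 0, 0]) cube([33, 15, 515]);
  translate([33, 0, 0]) cube([295, 15, 33]);
  translate([33, 0, 482]) cube([295, 15, 33]);
}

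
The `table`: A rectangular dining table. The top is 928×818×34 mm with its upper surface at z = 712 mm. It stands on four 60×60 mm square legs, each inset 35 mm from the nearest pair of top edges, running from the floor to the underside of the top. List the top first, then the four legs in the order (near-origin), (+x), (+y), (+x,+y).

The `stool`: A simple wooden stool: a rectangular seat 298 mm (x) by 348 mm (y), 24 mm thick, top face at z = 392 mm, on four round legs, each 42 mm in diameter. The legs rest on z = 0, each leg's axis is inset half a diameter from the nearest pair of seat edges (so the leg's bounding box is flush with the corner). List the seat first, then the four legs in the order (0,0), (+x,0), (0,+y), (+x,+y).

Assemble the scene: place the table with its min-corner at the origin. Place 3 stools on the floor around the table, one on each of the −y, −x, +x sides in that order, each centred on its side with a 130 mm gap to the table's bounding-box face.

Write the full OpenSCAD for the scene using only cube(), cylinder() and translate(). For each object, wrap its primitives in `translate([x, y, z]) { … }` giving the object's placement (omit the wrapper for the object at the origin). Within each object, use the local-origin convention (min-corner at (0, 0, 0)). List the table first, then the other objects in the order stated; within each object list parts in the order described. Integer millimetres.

translate([0, 0, 678]) cube([928, 818, 34]);
translate([35, 35, 0]) cube([60, 60, 678]);
translate([833, 35, 0]) cube([60, 60, 678]);
translate([35, 723, 0]) cube([60, 60, 678]);
translate([833, 723, 0]) cube([60, 60, 678]);
translate([315, -478, 0]) {
  translate([0, 0, 368]) cube([298, 348, 24]);
  translate([21, 21, 0]) cylinder(h = 368, r = 21);
  translate([277, 21, 0]) cylinder(h = 368, r = 21);
  translate([21, 327, 0]) cylinder(h = 368, r = 21);
  translate([277, 327, 0]) cylinder(h = 368, r = 21);
}
translate([-428, 235, 0]) {
  translate([0, 0, 368]) cube([298, 348, 24]);
  translate([21, 21, 0]) cylinder(h = 368, r = 21);
  translate([277, 21, 0]) cylinder(h = 368, r = 21);
  translate([21, 327, 0]) cylinder(h = 368, r = 21);
  translate([277, 327, 0]) cylinder(h = 368, r = 21);
}
translate([1058, 235, 0]) {
  translate([0, 0, 368]) cube([298, 348, 24]);
  translate([21, 21, 0]) cylinder(h = 368, r = 21);
  translate([277, 21, 0]) cylinder(h = 368, r = 21);
  translate([21, 327, 0]) cylinder(h = 368, r = 21);
  translate([277, 327, 0]) cylinder(h = 368, r = 21);
}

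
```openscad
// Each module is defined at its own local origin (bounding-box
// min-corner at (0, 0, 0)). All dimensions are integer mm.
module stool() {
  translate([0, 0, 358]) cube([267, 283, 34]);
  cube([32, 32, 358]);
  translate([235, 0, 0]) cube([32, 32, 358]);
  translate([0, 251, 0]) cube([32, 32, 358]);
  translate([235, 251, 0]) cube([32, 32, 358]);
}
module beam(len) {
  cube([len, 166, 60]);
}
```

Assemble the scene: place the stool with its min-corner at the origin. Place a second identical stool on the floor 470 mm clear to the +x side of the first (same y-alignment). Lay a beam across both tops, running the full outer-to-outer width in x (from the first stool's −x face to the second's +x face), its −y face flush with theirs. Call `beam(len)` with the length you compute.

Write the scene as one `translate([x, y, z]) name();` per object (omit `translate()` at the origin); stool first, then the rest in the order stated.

stool();
translate([737, 0, 0]) stool();
translate([0, 0, 392]) beam(1004);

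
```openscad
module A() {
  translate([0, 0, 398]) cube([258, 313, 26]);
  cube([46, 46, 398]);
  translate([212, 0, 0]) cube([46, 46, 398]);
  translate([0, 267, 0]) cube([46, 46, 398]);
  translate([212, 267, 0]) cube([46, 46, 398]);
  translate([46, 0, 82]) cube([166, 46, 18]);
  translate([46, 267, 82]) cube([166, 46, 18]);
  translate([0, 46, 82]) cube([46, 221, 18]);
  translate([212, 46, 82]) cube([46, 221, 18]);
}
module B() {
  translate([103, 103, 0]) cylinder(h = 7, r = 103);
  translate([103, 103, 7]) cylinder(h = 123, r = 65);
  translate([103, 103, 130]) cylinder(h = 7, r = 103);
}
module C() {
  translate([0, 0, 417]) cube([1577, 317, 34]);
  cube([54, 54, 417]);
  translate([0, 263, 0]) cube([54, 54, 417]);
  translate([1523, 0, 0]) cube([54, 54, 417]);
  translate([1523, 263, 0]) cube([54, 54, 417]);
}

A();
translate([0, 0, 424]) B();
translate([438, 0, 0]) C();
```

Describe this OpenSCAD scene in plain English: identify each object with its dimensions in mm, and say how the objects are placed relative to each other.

A is a four-legged stool. The seat is a 258×313×26 mm slab whose top surface is at z = 424 mm; four square legs, each 46×46 mm in cross-section, run from the floor (z = 0) to the underside of the seat, each flush with a corner of the seat. Four stretchers, 46 mm wide and 18 mm tall, connect adjacent legs with their undersides at z = 82 mm, each running between the inner faces of the legs it joins and aligned with the legs' outer faces on the other axis.

B is a spool: two coaxial disc flanges of radius 103 mm and thickness 7 mm, joined by a core cylinder of radius 65 mm and height 123 mm. The lower flange rests on z = 0 and the three cylinders share a vertical axis.

C is a long wooden bench with a 1577 mm (x) × 317 mm (y) seat, 34 mm thick, its top surface 451 mm above the floor. Four 54 mm square legs at the seat corners, flush with the edges, run from z = 0 to the seat underside.

The spool is on top of the stool. The bench is on the floor beside the stool on its +x side.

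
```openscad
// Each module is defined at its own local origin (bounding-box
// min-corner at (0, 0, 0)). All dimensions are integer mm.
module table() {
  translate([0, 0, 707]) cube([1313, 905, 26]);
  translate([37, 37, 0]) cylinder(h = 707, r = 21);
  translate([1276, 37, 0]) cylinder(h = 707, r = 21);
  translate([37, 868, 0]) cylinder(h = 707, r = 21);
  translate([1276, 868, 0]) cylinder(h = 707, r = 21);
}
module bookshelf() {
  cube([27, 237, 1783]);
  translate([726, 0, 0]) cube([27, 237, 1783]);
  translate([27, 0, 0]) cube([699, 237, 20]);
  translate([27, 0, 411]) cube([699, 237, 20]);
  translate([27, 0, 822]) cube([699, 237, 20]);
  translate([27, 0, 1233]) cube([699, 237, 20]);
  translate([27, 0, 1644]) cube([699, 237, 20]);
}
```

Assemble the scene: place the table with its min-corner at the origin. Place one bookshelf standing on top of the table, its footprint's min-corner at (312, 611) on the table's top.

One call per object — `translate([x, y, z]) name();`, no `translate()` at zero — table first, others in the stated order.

table();
translate([312, 611, 733]) bookshelf();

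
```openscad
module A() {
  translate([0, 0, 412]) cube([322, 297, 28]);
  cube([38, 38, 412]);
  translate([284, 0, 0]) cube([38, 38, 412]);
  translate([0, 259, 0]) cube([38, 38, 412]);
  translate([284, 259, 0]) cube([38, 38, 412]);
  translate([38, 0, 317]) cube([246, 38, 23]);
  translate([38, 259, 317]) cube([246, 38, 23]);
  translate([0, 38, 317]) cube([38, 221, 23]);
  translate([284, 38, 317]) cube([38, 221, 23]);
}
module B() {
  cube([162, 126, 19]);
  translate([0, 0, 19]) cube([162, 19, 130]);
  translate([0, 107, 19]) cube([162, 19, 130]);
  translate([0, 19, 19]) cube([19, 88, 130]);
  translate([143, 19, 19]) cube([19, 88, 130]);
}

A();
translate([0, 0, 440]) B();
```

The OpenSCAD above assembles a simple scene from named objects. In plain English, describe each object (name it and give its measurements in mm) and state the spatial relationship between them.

A is a simple wooden stool: a rectangular seat 322 mm (x) by 297 mm (y), 28 mm thick, top face at z = 440 mm, on four square legs, each 38×38 mm in cross-section. The legs rest on z = 0, each flush with a corner of the seat. Four stretchers, 38 mm wide and 23 mm tall, connect adjacent legs with their undersides at z = 317 mm, each running between the inner faces of the legs it joins and aligned with the legs' outer faces on the other axis.

B is an open storage box with external size 162×126×149 mm and wall thickness 19 mm (the base is also 19 mm thick). The base covers the whole footprint; the four walls stand on the base, with the y-facing walls full-width and the x-facing walls fitting between their inner faces.

The open box is on top of the stool.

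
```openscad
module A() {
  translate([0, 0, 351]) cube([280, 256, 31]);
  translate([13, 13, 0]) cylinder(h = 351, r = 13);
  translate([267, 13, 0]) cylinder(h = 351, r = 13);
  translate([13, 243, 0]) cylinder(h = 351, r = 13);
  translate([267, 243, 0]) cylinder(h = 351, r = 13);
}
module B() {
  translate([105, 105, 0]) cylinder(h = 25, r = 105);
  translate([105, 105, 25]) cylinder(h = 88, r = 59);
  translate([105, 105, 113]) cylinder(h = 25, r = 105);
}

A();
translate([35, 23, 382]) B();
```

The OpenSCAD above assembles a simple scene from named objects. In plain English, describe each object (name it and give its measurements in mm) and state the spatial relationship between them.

A is a four-legged stool. The seat is a 280×256×31 mm slab whose top surface is at z = 382 mm; four round legs, each 26 mm in diameter, run from the floor (z = 0) to the underside of the seat, each leg's axis is inset half a diameter from the nearest pair of seat edges (so the leg's bounding box is flush with the corner).

B is a spool: two coaxial disc flanges of radius 105 mm and thickness 25 mm, joined by a core cylinder of radius 59 mm and height 88 mm. The lower flange rests on z = 0 and the three cylinders share a vertical axis.

The spool is on top of the stool, centred.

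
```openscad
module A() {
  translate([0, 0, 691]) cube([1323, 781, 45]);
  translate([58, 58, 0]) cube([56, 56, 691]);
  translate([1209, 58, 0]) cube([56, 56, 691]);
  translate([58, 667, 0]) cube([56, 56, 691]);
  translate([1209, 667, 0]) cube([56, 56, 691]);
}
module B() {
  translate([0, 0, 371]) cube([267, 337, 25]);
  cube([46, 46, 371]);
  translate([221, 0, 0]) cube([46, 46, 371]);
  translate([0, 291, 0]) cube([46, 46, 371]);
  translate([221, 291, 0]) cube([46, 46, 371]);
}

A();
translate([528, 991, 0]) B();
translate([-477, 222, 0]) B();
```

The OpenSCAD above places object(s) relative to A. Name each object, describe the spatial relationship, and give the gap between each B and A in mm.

Each stool's nearest face is 210 mm from the table's bounding box.

A is a table. B is a stool. Two stools sit around the table at the +y, −x sides. The gap between each stool and the table is 210 mm.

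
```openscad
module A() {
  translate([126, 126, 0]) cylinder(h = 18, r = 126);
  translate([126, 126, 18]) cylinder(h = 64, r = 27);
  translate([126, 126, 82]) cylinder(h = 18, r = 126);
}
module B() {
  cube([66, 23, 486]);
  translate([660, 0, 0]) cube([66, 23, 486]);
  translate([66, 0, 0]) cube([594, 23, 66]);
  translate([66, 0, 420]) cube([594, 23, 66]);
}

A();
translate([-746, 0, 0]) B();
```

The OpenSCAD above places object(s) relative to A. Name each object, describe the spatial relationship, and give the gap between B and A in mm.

The picture frame's nearest face is 20 mm from the spool's −x face.

A is a spool. B is a picture frame. The picture frame is on the floor beside the spool on its −x side. The gap between the picture frame and the spool is 20 mm.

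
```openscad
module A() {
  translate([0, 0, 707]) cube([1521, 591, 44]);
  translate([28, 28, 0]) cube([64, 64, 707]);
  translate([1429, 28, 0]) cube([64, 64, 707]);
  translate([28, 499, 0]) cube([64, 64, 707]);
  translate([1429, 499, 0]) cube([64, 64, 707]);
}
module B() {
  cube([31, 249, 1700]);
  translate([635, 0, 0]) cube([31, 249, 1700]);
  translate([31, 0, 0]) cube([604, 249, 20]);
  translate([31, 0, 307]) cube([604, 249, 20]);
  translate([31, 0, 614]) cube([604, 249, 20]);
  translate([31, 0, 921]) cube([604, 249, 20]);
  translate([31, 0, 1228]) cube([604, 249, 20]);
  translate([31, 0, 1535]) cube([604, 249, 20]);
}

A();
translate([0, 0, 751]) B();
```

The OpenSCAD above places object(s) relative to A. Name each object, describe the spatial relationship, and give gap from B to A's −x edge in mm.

The bookshelf's min-x is at 0; the table's min-x is 0; gap = 0 mm.

A is a table. B is a bookshelf. The bookshelf is on top of the table. The gap from the bookshelf to the table's −x edge is 0 mm.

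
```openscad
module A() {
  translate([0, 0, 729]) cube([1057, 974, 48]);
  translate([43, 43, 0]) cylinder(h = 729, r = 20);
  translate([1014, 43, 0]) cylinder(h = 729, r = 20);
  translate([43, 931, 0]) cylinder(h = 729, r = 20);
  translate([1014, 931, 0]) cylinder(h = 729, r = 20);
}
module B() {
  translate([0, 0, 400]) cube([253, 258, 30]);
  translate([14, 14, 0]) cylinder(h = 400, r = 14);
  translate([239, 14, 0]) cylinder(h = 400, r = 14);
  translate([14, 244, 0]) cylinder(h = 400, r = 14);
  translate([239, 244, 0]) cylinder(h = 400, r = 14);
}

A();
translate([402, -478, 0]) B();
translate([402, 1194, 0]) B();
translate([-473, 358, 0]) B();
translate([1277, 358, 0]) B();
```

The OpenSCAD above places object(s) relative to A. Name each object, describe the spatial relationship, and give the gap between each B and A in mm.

A is a table. B is a stool. Four stools sit around the table at the −y, +y, −x, +x sides. The gap between each stool and the table is 220 mm.

Each stool's nearest face is 220 mm from the table's bounding box.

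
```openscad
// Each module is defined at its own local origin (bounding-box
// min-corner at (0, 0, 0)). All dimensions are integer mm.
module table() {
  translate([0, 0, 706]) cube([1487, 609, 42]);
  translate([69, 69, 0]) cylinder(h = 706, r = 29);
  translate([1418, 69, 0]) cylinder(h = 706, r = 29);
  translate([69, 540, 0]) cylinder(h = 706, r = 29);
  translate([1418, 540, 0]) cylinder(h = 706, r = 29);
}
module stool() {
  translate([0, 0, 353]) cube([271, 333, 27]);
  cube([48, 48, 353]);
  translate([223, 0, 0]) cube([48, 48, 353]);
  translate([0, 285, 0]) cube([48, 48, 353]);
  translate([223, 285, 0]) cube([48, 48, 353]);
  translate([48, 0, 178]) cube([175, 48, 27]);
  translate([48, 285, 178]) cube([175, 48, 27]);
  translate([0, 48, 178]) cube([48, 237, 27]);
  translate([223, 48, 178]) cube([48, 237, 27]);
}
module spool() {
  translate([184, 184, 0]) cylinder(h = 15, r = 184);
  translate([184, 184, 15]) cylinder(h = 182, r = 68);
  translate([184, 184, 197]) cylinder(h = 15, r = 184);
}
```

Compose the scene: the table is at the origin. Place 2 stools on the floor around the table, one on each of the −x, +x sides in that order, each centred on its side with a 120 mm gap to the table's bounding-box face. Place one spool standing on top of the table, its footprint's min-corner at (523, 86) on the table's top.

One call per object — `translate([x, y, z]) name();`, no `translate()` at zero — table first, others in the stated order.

table();
translate([-391, 138, 0]) stool();
translate([1607, 138, 0]) stool();
translate([523, 86, 748]) spool();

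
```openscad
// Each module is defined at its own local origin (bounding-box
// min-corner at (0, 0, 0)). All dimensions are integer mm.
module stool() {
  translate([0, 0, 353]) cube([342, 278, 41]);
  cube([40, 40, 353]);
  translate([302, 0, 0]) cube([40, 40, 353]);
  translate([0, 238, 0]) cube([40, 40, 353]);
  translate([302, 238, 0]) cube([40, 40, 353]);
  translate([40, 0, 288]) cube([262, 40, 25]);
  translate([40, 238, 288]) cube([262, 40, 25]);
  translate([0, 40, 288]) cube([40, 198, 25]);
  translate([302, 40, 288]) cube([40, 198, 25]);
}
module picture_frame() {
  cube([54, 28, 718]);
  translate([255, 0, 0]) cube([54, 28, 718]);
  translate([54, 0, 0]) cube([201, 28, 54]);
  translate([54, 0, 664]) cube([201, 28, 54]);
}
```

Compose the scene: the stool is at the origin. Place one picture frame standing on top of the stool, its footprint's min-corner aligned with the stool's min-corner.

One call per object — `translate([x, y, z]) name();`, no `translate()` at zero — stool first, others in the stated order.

stool();
translate([0, 0, 394]) picture_frame();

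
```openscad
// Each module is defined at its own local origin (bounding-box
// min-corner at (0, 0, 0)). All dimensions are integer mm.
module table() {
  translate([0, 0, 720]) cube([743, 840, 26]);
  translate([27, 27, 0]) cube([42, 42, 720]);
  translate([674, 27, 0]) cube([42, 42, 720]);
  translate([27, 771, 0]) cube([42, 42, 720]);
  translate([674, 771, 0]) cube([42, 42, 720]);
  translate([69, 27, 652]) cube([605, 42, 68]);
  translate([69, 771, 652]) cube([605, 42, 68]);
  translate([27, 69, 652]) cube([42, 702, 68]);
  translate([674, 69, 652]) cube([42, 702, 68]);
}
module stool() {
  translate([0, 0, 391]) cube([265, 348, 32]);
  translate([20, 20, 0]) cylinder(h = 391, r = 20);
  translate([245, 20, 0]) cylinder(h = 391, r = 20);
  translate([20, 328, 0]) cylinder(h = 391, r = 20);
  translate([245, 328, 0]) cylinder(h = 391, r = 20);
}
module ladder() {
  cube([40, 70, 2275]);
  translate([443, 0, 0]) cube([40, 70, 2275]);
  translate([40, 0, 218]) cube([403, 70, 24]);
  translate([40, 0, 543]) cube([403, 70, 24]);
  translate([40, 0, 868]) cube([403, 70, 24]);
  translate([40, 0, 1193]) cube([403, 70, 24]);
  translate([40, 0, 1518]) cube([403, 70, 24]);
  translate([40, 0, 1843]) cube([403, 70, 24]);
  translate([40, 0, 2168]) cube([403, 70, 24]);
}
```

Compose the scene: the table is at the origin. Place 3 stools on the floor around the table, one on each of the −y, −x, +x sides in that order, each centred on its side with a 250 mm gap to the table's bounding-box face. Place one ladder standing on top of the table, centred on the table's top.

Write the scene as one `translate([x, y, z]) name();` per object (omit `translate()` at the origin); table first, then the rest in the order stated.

table();
translate([239, -598, 0]) stool();
translate([-515, 246, 0]) stool();
translate([993, 246, 0]) stool();
translate([130, 385, 746]) ladder();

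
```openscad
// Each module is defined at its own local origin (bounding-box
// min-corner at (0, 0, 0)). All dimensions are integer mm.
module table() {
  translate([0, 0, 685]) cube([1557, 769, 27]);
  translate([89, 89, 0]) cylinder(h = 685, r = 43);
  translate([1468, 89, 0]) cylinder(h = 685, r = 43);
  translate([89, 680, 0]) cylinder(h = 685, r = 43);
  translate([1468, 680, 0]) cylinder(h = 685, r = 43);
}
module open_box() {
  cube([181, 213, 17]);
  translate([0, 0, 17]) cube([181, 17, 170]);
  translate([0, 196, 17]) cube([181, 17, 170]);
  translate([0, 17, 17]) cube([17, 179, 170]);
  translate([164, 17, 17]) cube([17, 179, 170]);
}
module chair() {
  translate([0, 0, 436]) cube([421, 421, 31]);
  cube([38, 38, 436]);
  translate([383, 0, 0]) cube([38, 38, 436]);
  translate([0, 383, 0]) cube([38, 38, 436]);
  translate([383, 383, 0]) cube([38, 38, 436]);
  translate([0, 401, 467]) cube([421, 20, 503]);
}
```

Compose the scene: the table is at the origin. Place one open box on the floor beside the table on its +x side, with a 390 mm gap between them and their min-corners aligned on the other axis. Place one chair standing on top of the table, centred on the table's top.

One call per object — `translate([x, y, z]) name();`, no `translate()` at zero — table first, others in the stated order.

table();
translate([1947, 0, 0]) open_box();
translate([568, 174, 712]) chair();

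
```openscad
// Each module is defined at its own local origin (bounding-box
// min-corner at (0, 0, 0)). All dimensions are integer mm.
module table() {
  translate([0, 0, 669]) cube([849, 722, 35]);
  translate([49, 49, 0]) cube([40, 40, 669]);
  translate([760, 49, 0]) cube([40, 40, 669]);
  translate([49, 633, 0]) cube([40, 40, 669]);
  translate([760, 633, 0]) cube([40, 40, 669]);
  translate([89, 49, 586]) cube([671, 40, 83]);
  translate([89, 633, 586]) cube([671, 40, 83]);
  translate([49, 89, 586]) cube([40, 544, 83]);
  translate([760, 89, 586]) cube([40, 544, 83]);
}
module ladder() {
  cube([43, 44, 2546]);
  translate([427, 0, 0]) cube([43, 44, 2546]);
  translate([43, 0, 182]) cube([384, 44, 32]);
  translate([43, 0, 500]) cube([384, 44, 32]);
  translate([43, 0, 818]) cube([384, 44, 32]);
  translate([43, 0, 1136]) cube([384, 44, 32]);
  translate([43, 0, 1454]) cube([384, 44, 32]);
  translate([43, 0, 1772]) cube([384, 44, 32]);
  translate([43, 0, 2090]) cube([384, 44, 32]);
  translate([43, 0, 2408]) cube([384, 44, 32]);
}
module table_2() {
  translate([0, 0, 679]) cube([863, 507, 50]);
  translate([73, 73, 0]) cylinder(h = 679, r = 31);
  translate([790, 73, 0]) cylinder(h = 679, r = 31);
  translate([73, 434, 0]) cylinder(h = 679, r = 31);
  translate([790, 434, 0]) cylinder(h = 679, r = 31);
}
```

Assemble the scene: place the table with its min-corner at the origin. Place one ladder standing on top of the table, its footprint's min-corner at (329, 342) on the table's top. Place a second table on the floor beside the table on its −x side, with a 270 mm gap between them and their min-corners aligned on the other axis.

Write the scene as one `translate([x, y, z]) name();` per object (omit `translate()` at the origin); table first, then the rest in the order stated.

table();
translate([329, 342, 704]) ladder();
translate([-1133, 0, 0]) table_2();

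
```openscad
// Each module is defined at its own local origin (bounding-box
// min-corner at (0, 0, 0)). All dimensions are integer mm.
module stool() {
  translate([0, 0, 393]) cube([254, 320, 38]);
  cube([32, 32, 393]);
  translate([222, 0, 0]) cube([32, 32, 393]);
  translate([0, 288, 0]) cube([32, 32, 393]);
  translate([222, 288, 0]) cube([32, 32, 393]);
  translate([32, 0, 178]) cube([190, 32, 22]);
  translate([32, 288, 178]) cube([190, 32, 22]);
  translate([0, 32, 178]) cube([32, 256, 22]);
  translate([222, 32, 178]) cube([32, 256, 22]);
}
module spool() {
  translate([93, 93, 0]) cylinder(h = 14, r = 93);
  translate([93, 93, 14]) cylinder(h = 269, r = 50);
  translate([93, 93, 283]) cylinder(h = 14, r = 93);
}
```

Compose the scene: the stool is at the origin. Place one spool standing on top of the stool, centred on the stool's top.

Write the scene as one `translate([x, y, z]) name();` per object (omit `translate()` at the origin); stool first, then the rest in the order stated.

stool();
translate([34, 67, 431]) spool();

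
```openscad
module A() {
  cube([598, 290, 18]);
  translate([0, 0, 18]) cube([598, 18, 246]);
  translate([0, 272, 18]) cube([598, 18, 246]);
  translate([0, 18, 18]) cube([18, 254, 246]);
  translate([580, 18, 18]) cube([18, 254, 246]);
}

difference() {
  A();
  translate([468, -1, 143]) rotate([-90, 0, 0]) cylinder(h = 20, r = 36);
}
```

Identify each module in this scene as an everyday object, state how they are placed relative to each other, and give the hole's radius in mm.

The subtracted cylinder has r = 36 mm.

A is an open box. The open box has a circular hole through its front wall. The hole's radius is 36 mm.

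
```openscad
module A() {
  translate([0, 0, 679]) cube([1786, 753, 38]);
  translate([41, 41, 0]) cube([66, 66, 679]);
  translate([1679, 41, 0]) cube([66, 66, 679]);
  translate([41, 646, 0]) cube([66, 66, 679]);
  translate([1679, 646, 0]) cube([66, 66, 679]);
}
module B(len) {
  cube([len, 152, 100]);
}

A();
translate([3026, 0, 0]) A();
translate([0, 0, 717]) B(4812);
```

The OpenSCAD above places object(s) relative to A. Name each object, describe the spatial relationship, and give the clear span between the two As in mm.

Second table starts at x = 3026; first ends at x = 1786; clear span = 3026 − 1786 = 1240 mm.

A is a table. B is a beam. A beam spans the tops of two tables. The clear span between the two tables is 1240 mm.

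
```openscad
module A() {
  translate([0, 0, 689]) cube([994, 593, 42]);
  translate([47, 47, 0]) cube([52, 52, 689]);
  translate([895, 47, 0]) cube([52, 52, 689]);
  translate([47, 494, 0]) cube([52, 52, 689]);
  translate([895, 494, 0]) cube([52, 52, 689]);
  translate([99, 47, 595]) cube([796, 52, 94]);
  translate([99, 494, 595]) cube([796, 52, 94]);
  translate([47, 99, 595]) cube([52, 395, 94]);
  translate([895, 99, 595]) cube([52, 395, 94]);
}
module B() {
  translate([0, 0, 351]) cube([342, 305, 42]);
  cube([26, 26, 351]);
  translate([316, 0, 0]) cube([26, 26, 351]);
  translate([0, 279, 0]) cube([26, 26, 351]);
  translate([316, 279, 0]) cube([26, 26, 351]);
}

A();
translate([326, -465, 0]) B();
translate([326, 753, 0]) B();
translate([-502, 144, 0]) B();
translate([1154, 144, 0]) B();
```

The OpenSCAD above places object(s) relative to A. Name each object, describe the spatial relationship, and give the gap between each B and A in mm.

Each stool's nearest face is 160 mm from the table's bounding box.

A is a table. B is a stool. Four stools sit around the table at the −y, +y, −x, +x sides. The gap between each stool and the table is 160 mm.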